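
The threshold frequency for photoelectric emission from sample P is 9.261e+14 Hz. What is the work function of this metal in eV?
3.83 eV

At the threshold frequency, photon energy equals work function:
φ = hf₀

Calculating:
φ = (6.626×10⁻³⁴ J·s)(9.261e+14 Hz)
φ = 3.83 eV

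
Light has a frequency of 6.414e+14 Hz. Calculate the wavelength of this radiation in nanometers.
467.40 nm

Using the wave equation: c = fλ

Solving for wavelength:
λ = c/f = (3×10⁸ m/s) / (6.414e+14 Hz)
λ = 467.40 nm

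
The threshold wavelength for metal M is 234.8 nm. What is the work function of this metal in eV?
5.28 eV

At the threshold wavelength, photon energy equals work function:
φ = hc/λ₀

Calculating:
φ = (6.626×10⁻³⁴ J·s)(3×10⁸ m/s) / (234.8×10⁻⁹ m)
φ = 5.28 eV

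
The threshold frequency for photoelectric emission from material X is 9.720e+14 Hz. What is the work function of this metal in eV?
4.02 eV

At the threshold frequency, photon energy equals work function:
φ = hf₀

Calculating:
φ = (6.626×10⁻³⁴ J·s)(9.720e+14 Hz)
φ = 4.02 eV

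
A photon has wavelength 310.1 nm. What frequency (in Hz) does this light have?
9.6676e+14 Hz

Using the wave equation: c = fλ

Solving for frequency:
f = c/λ = (3×10⁸ m/s) / (310.1×10⁻⁹ m)
f = 9.6676e+14 Hz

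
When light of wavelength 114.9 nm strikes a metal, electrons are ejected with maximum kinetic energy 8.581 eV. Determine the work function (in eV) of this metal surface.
2.21 eV

From Einstein's photoelectric equation: KE_max = hf - φ = hc/λ - φ

Rearranging for φ:
φ = hc/λ - KE_max

Calculate photon energy:
E_photon = hc/λ = 10.7906 eV

Therefore:
φ = 10.7906 - 8.581 = 2.21 eV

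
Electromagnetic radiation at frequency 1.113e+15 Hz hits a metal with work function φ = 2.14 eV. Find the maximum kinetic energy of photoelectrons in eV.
2.4630 eV

Using Einstein's photoelectric equation: KE_max = hf - φ

First, calculate the photon energy:
E_photon = hf = (6.626×10⁻³⁴ J·s)(1.113e+15 Hz)
E_photon = 4.6030 eV

Then, the maximum kinetic energy:
KE_max = E_photon - φ = 4.6030 eV - 2.14 eV = 2.4630 eV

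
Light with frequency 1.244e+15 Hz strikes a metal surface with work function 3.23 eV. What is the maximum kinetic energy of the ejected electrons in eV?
1.9148 eV

Using Einstein's photoelectric equation: KE_max = hf - φ

First, calculate the photon energy:
E_photon = hf = (6.626×10⁻³⁴ J·s)(1.244e+15 Hz)
E_photon = 5.1448 eV

Then, the maximum kinetic energy:
KE_max = E_photon - φ = 5.1448 eV - 3.23 eV = 1.9148 eV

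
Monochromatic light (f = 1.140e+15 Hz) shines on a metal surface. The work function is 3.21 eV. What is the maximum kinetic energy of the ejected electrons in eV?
1.5047 eV

Using Einstein's photoelectric equation: KE_max = hf - φ

First, calculate the photon energy:
E_photon = hf = (6.626×10⁻³⁴ J·s)(1.140e+15 Hz)
E_photon = 4.7147 eV

Then, the maximum kinetic energy:
KE_max = E_photon - φ = 4.7147 eV - 3.21 eV = 1.5047 eV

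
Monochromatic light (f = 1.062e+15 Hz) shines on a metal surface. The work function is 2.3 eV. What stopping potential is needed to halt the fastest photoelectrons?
2.0921 V

The stopping potential V_s satisfies: eV_s = KE_max

First, find KE_max using Einstein's equation:
E_photon = hf = (6.626×10⁻³⁴ J·s)(1.062e+15 Hz) = 4.3921 eV
KE_max = E_photon - φ = 4.3921 - 2.3 = 2.0921 eV

Since eV_s = KE_max:
V_s = KE_max/e = 2.0921 V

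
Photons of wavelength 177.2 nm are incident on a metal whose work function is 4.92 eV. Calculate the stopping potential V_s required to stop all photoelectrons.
2.0769 V

The stopping potential V_s satisfies: eV_s = KE_max

First, find KE_max using Einstein's equation:
E_photon = hc/λ = 6.9969 eV
KE_max = E_photon - φ = 6.9969 - 4.92 = 2.0769 eV

Since eV_s = KE_max:
V_s = KE_max/e = 2.0769 V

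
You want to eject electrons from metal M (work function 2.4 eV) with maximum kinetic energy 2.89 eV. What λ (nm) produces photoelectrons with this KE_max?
234.37 nm

From Einstein's equation: KE_max = hc/λ - φ

Rearranging for λ:
hc/λ = KE_max + φ
λ = hc/(KE_max + φ)

Required photon energy:
E_photon = KE_max + φ = 2.89 + 2.4 = 5.29 eV

Required wavelength:
λ = hc/E_photon = (6.626×10⁻³⁴)(3×10⁸) / (5.29 × 1.602×10⁻¹⁹)
λ = 234.37 nm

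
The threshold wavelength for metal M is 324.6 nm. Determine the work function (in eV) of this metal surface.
3.82 eV

At the threshold wavelength, photon energy equals work function:
φ = hc/λ₀

Calculating:
φ = (6.626×10⁻³⁴ J·s)(3×10⁸ m/s) / (324.6×10⁻⁹ m)
φ = 3.82 eV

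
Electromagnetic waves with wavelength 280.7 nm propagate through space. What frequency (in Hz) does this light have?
1.0680e+15 Hz

Using the wave equation: c = fλ

Solving for frequency:
f = c/λ = (3×10⁸ m/s) / (280.7×10⁻⁹ m)
f = 1.0680e+15 Hz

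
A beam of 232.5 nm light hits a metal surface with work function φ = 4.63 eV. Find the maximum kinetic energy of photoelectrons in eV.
0.7027 eV

Using Einstein's photoelectric equation: KE_max = hf - φ = hc/λ - φ

First, calculate the photon energy:
E_photon = hc/λ = (6.626×10⁻³⁴ J·s)(3×10⁸ m/s) / (232.5×10⁻⁹ m)
E_photon = 5.3327 eV

Then, the maximum kinetic energy:
KE_max = E_photon - φ = 5.3327 eV - 4.63 eV = 0.7027 eV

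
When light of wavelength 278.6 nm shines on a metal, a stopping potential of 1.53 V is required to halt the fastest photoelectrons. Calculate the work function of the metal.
2.92 eV

The stopping potential gives the maximum kinetic energy: KE_max = eV_s = 1.53 eV

From Einstein's photoelectric equation: KE_max = hc/λ - φ
Rearranging: φ = hc/λ - KE_max

Calculate photon energy:
E_photon = hc/λ = (6.626×10⁻³⁴ J·s)(3×10⁸ m/s) / (278.6×10⁻⁹ m) = 4.4503 eV

Therefore:
φ = 4.4503 - 1.53 = 2.92 eV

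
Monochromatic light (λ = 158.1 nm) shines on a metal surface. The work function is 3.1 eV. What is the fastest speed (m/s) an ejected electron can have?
1.2916e+06 m/s

First, find the maximum kinetic energy:
E_photon = hc/λ = 7.8421 eV
KE_max = E_photon - φ = 7.8421 - 3.1 = 4.7421 eV

Convert to Joules: KE_max = 4.7421 × 1.602×10⁻¹⁹ J = 7.5977e-19 J

Then use KE = ½mv² to find velocity:
v = √(2·KE/m) = √(2 × 7.5977e-19 J / 9.109e-31 kg)
v = 1.2916e+06 m/s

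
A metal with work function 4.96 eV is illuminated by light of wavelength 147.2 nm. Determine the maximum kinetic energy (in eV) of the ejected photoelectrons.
3.4628 eV

Using Einstein's photoelectric equation: KE_max = hf - φ = hc/λ - φ

First, calculate the photon energy:
E_photon = hc/λ = (6.626×10⁻³⁴ J·s)(3×10⁸ m/s) / (147.2×10⁻⁹ m)
E_photon = 8.4228 eV

Then, the maximum kinetic energy:
KE_max = E_photon - φ = 8.4228 eV - 4.96 eV = 3.4628 eV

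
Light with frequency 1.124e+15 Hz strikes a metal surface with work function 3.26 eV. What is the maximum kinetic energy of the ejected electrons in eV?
1.3885 eV

Using Einstein's photoelectric equation: KE_max = hf - φ

First, calculate the photon energy:
E_photon = hf = (6.626×10⁻³⁴ J·s)(1.124e+15 Hz)
E_photon = 4.6485 eV

Then, the maximum kinetic energy:
KE_max = E_photon - φ = 4.6485 eV - 3.26 eV = 1.3885 eV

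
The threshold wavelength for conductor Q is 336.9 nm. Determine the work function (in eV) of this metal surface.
3.68 eV

At the threshold wavelength, photon energy equals work function:
φ = hc/λ₀

Calculating:
φ = (6.626×10⁻³⁴ J·s)(3×10⁸ m/s) / (336.9×10⁻⁹ m)
φ = 3.68 eV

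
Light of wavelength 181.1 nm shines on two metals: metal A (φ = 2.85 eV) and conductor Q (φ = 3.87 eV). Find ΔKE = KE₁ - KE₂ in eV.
1.0200 eV

Using KE_max = hc/λ - φ for each metal:

Photon energy: E = hc/λ = 6.8462 eV

For metal A (φ₁ = 2.85 eV):
KE₁ = E - φ₁ = 6.8462 - 2.85 = 3.9962 eV

For conductor Q (φ₂ = 3.87 eV):
KE₂ = E - φ₂ = 6.8462 - 3.87 = 2.9762 eV

Difference:
ΔKE = KE₁ - KE₂ = 3.9962 - 2.9762 = 1.0200 eV

Note: The difference equals the difference in work functions: 3.87 - 2.85 = 1.02 eV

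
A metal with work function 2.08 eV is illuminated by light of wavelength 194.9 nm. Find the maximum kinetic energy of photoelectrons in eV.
4.2814 eV

Using Einstein's photoelectric equation: KE_max = hf - φ = hc/λ - φ

First, calculate the photon energy:
E_photon = hc/λ = (6.626×10⁻³⁴ J·s)(3×10⁸ m/s) / (194.9×10⁻⁹ m)
E_photon = 6.3614 eV

Then, the maximum kinetic energy:
KE_max = E_photon - φ = 6.3614 eV - 2.08 eV = 4.2814 eV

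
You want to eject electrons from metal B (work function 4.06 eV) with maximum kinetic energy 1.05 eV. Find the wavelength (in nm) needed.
242.63 nm

From Einstein's equation: KE_max = hc/λ - φ

Rearranging for λ:
hc/λ = KE_max + φ
λ = hc/(KE_max + φ)

Required photon energy:
E_photon = KE_max + φ = 1.05 + 4.06 = 5.11 eV

Required wavelength:
λ = hc/E_photon = (6.626×10⁻³⁴)(3×10⁸) / (5.11 × 1.602×10⁻¹⁹)
λ = 242.63 nm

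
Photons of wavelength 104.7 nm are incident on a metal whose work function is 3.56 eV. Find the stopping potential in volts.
8.2819 V

The stopping potential V_s satisfies: eV_s = KE_max

First, find KE_max using Einstein's equation:
E_photon = hc/λ = 11.8419 eV
KE_max = E_photon - φ = 11.8419 - 3.56 = 8.2819 eV

Since eV_s = KE_max:
V_s = KE_max/e = 8.2819 V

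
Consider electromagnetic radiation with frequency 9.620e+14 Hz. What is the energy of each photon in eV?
3.9785 eV

Using E = hf:

E = hf = (6.626×10⁻³⁴ J·s)(9.620e+14 Hz)
E = 3.9785 eV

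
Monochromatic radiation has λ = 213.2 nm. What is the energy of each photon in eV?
5.8154 eV

Using E = hf = hc/λ:

E = hc/λ = (6.626×10⁻³⁴ J·s)(3×10⁸ m/s) / (213.2×10⁻⁹ m)
E = 5.8154 eV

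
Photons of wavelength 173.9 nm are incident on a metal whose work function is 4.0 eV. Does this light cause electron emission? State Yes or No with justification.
Yes

For photoemission, the photon energy must exceed the work function.

Photon energy: E = hc/λ = 7.1296 eV
Work function: φ = 4.0 eV

Since E_photon (7.1296 eV) > φ (4.0 eV), photoemission WILL occur.
The threshold wavelength is λ₀ = hc/φ = 310.0 nm.
Since 173.9 nm < 310.0 nm, the light has sufficient energy.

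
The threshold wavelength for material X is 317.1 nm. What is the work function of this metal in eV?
3.91 eV

At the threshold wavelength, photon energy equals work function:
φ = hc/λ₀

Calculating:
φ = (6.626×10⁻³⁴ J·s)(3×10⁸ m/s) / (317.1×10⁻⁹ m)
φ = 3.91 eV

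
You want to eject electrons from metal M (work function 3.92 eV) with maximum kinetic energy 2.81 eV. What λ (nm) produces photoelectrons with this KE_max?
184.23 nm

From Einstein's equation: KE_max = hc/λ - φ

Rearranging for λ:
hc/λ = KE_max + φ
λ = hc/(KE_max + φ)

Required photon energy:
E_photon = KE_max + φ = 2.81 + 3.92 = 6.73 eV

Required wavelength:
λ = hc/E_photon = (6.626×10⁻³⁴)(3×10⁸) / (6.73 × 1.602×10⁻¹⁹)
λ = 184.23 nm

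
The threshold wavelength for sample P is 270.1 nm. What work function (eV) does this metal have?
4.59 eV

At the threshold wavelength, photon energy equals work function:
φ = hc/λ₀

Calculating:
φ = (6.626×10⁻³⁴ J·s)(3×10⁸ m/s) / (270.1×10⁻⁹ m)
φ = 4.59 eV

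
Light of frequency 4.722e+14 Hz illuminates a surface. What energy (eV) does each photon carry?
1.9529 eV

Using E = hf:

E = hf = (6.626×10⁻³⁴ J·s)(4.722e+14 Hz)
E = 1.9529 eV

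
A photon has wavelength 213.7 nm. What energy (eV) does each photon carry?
5.8018 eV

Using E = hf = hc/λ:

E = hc/λ = (6.626×10⁻³⁴ J·s)(3×10⁸ m/s) / (213.7×10⁻⁹ m)
E = 5.8018 eV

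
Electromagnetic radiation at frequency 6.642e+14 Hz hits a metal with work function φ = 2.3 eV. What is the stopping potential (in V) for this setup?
0.4469 V

The stopping potential V_s satisfies: eV_s = KE_max

First, find KE_max using Einstein's equation:
E_photon = hf = (6.626×10⁻³⁴ J·s)(6.642e+14 Hz) = 2.7469 eV
KE_max = E_photon - φ = 2.7469 - 2.3 = 0.4469 eV

Since eV_s = KE_max:
V_s = KE_max/e = 0.4469 V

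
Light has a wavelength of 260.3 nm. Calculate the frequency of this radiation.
1.1517e+15 Hz

Using the wave equation: c = fλ

Solving for frequency:
f = c/λ = (3×10⁸ m/s) / (260.3×10⁻⁹ m)
f = 1.1517e+15 Hz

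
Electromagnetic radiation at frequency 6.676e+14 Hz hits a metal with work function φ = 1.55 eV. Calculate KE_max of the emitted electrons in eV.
1.2110 eV

Using Einstein's photoelectric equation: KE_max = hf - φ

First, calculate the photon energy:
E_photon = hf = (6.626×10⁻³⁴ J·s)(6.676e+14 Hz)
E_photon = 2.7610 eV

Then, the maximum kinetic energy:
KE_max = E_photon - φ = 2.7610 eV - 1.55 eV = 1.2110 eV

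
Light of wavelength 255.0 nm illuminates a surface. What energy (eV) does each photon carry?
4.8621 eV

Using E = hf = hc/λ:

E = hc/λ = (6.626×10⁻³⁴ J·s)(3×10⁸ m/s) / (255.0×10⁻⁹ m)
E = 4.8621 eV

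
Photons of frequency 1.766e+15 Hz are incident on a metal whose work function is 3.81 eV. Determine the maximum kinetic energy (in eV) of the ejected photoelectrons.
3.4936 eV

Using Einstein's photoelectric equation: KE_max = hf - φ

First, calculate the photon energy:
E_photon = hf = (6.626×10⁻³⁴ J·s)(1.766e+15 Hz)
E_photon = 7.3036 eV

Then, the maximum kinetic energy:
KE_max = E_photon - φ = 7.3036 eV - 3.81 eV = 3.4936 eV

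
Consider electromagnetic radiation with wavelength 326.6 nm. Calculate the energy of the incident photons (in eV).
3.7962 eV

Using E = hf = hc/λ:

E = hc/λ = (6.626×10⁻³⁴ J·s)(3×10⁸ m/s) / (326.6×10⁻⁹ m)
E = 3.7962 eV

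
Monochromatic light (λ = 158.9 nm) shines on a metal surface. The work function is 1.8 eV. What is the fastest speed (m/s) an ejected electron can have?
1.4531e+06 m/s

First, find the maximum kinetic energy:
E_photon = hc/λ = 7.8027 eV
KE_max = E_photon - φ = 7.8027 - 1.8 = 6.0027 eV

Convert to Joules: KE_max = 6.0027 × 1.602×10⁻¹⁹ J = 9.6173e-19 J

Then use KE = ½mv² to find velocity:
v = √(2·KE/m) = √(2 × 9.6173e-19 J / 9.109e-31 kg)
v = 1.4531e+06 m/s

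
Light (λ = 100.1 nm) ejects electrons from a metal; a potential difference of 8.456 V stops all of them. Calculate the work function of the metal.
3.93 eV

The stopping potential gives the maximum kinetic energy: KE_max = eV_s = 8.456 eV

From Einstein's photoelectric equation: KE_max = hc/λ - φ
Rearranging: φ = hc/λ - KE_max

Calculate photon energy:
E_photon = hc/λ = (6.626×10⁻³⁴ J·s)(3×10⁸ m/s) / (100.1×10⁻⁹ m) = 12.3860 eV

Therefore:
φ = 12.3860 - 8.456 = 3.93 eV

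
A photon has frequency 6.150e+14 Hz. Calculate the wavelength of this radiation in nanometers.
487.47 nm

Using the wave equation: c = fλ

Solving for wavelength:
λ = c/f = (3×10⁸ m/s) / (6.150e+14 Hz)
λ = 487.47 nm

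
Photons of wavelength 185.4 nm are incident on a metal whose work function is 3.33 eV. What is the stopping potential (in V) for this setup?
3.3574 V

The stopping potential V_s satisfies: eV_s = KE_max

First, find KE_max using Einstein's equation:
E_photon = hc/λ = 6.6874 eV
KE_max = E_photon - φ = 6.6874 - 3.33 = 3.3574 eV

Since eV_s = KE_max:
V_s = KE_max/e = 3.3574 V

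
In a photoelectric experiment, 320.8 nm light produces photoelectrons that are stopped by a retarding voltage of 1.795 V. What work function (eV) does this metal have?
2.07 eV

The stopping potential gives the maximum kinetic energy: KE_max = eV_s = 1.795 eV

From Einstein's photoelectric equation: KE_max = hc/λ - φ
Rearranging: φ = hc/λ - KE_max

Calculate photon energy:
E_photon = hc/λ = (6.626×10⁻³⁴ J·s)(3×10⁸ m/s) / (320.8×10⁻⁹ m) = 3.8648 eV

Therefore:
φ = 3.8648 - 1.795 = 2.07 eV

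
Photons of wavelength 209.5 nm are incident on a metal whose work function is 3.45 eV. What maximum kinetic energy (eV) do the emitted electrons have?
2.4681 eV

Using Einstein's photoelectric equation: KE_max = hf - φ = hc/λ - φ

First, calculate the photon energy:
E_photon = hc/λ = (6.626×10⁻³⁴ J·s)(3×10⁸ m/s) / (209.5×10⁻⁹ m)
E_photon = 5.9181 eV

Then, the maximum kinetic energy:
KE_max = E_photon - φ = 5.9181 eV - 3.45 eV = 2.4681 eV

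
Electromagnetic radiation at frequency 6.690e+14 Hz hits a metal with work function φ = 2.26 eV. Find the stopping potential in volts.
0.5068 V

The stopping potential V_s satisfies: eV_s = KE_max

First, find KE_max using Einstein's equation:
E_photon = hf = (6.626×10⁻³⁴ J·s)(6.690e+14 Hz) = 2.7668 eV
KE_max = E_photon - φ = 2.7668 - 2.26 = 0.5068 eV

Since eV_s = KE_max:
V_s = KE_max/e = 0.5068 V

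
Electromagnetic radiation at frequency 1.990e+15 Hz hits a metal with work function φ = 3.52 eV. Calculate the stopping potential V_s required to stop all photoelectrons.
4.7100 V

The stopping potential V_s satisfies: eV_s = KE_max

First, find KE_max using Einstein's equation:
E_photon = hf = (6.626×10⁻³⁴ J·s)(1.990e+15 Hz) = 8.2300 eV
KE_max = E_photon - φ = 8.2300 - 3.52 = 4.7100 eV

Since eV_s = KE_max:
V_s = KE_max/e = 4.7100 V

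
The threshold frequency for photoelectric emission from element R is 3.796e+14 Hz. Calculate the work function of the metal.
1.57 eV

At the threshold frequency, photon energy equals work function:
φ = hf₀

Calculating:
φ = (6.626×10⁻³⁴ J·s)(3.796e+14 Hz)
φ = 1.57 eV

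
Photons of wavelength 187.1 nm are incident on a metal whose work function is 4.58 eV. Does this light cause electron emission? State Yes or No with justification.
Yes

For photoemission, the photon energy must exceed the work function.

Photon energy: E = hc/λ = 6.6266 eV
Work function: φ = 4.58 eV

Since E_photon (6.6266 eV) > φ (4.58 eV), photoemission WILL occur.
The threshold wavelength is λ₀ = hc/φ = 270.7 nm.
Since 187.1 nm < 270.7 nm, the light has sufficient energy.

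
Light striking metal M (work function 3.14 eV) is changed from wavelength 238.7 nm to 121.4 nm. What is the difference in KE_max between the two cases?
5.0187 eV

Using Einstein's equation: KE_max = hc/λ - φ

For λ₁ = 238.7 nm:
KE₁ = hc/λ₁ - φ = 5.1941 - 3.14 = 2.0541 eV

For λ₂ = 121.4 nm:
KE₂ = hc/λ₂ - φ = 10.2129 - 3.14 = 7.0729 eV

Change in KE:
ΔKE = KE₂ - KE₁ = 7.0729 - 2.0541 = 5.0187 eV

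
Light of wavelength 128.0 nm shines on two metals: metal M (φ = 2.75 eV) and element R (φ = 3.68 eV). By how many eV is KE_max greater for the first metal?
0.9300 eV

Using KE_max = hc/λ - φ for each metal:

Photon energy: E = hc/λ = 9.6863 eV

For metal M (φ₁ = 2.75 eV):
KE₁ = E - φ₁ = 9.6863 - 2.75 = 6.9363 eV

For element R (φ₂ = 3.68 eV):
KE₂ = E - φ₂ = 9.6863 - 3.68 = 6.0063 eV

Difference:
ΔKE = KE₁ - KE₂ = 6.9363 - 6.0063 = 0.9300 eV

Note: The difference equals the difference in work functions: 3.68 - 2.75 = 0.93 eV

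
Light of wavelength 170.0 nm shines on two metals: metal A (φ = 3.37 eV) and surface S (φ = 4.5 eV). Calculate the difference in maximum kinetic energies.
1.1300 eV

Using KE_max = hc/λ - φ for each metal:

Photon energy: E = hc/λ = 7.2932 eV

For metal A (φ₁ = 3.37 eV):
KE₁ = E - φ₁ = 7.2932 - 3.37 = 3.9232 eV

For surface S (φ₂ = 4.5 eV):
KE₂ = E - φ₂ = 7.2932 - 4.5 = 2.7932 eV

Difference:
ΔKE = KE₁ - KE₂ = 3.9232 - 2.7932 = 1.1300 eV

Note: The difference equals the difference in work functions: 4.5 - 3.37 = 1.13 eV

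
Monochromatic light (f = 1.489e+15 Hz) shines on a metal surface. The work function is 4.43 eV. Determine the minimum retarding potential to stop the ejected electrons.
1.7280 V

The stopping potential V_s satisfies: eV_s = KE_max

First, find KE_max using Einstein's equation:
E_photon = hf = (6.626×10⁻³⁴ J·s)(1.489e+15 Hz) = 6.1580 eV
KE_max = E_photon - φ = 6.1580 - 4.43 = 1.7280 eV

Since eV_s = KE_max:
V_s = KE_max/e = 1.7280 V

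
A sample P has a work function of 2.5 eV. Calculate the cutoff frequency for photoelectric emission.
6.0450e+14 Hz

The threshold frequency is when the photon energy equals the work function:
hf₀ = φ

Solving for f₀:
f₀ = φ/h = (2.5 eV × 1.602×10⁻¹⁹ J/eV) / (6.626×10⁻³⁴ J·s)
f₀ = 6.0450e+14 Hz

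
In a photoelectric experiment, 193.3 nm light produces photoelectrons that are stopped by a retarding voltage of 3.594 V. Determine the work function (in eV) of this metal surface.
2.82 eV

The stopping potential gives the maximum kinetic energy: KE_max = eV_s = 3.594 eV

From Einstein's photoelectric equation: KE_max = hc/λ - φ
Rearranging: φ = hc/λ - KE_max

Calculate photon energy:
E_photon = hc/λ = (6.626×10⁻³⁴ J·s)(3×10⁸ m/s) / (193.3×10⁻⁹ m) = 6.4141 eV

Therefore:
φ = 6.4141 - 3.594 = 2.82 eV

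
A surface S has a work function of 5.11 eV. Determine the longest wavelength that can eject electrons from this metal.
242.63 nm

The threshold wavelength is when the photon energy equals the work function:
hc/λ₀ = φ

Solving for λ₀:
λ₀ = hc/φ = (6.626×10⁻³⁴ J·s)(3×10⁸ m/s) / (5.11 eV × 1.602×10⁻¹⁹ J/eV)
λ₀ = 242.63 nm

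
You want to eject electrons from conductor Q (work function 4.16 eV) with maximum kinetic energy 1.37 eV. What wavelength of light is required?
224.20 nm

From Einstein's equation: KE_max = hc/λ - φ

Rearranging for λ:
hc/λ = KE_max + φ
λ = hc/(KE_max + φ)

Required photon energy:
E_photon = KE_max + φ = 1.37 + 4.16 = 5.53 eV

Required wavelength:
λ = hc/E_photon = (6.626×10⁻³⁴)(3×10⁸) / (5.53 × 1.602×10⁻¹⁹)
λ = 224.20 nm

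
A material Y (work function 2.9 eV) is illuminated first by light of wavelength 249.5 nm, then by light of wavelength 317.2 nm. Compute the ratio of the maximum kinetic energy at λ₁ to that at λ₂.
2.0514

Using Einstein's equation: KE_max = hc/λ - φ

For λ₁ = 249.5 nm:
E₁ = hc/λ₁ = 4.9693 eV
KE₁ = E₁ - φ = 4.9693 - 2.9 = 2.0693 eV

For λ₂ = 317.2 nm:
E₂ = hc/λ₂ = 3.9087 eV
KE₂ = E₂ - φ = 3.9087 - 2.9 = 1.0087 eV

Ratio: KE₁/KE₂ = 2.0693/1.0087 = 2.0514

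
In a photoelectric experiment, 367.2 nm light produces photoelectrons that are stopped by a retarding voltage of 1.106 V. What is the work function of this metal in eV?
2.27 eV

The stopping potential gives the maximum kinetic energy: KE_max = eV_s = 1.106 eV

From Einstein's photoelectric equation: KE_max = hc/λ - φ
Rearranging: φ = hc/λ - KE_max

Calculate photon energy:
E_photon = hc/λ = (6.626×10⁻³⁴ J·s)(3×10⁸ m/s) / (367.2×10⁻⁹ m) = 3.3765 eV

Therefore:
φ = 3.3765 - 1.106 = 2.27 eV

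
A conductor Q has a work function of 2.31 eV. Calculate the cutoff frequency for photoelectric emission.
5.5856e+14 Hz

The threshold frequency is when the photon energy equals the work function:
hf₀ = φ

Solving for f₀:
f₀ = φ/h = (2.31 eV × 1.602×10⁻¹⁹ J/eV) / (6.626×10⁻³⁴ J·s)
f₀ = 5.5856e+14 Hz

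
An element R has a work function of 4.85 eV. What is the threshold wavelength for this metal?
255.64 nm

The threshold wavelength is when the photon energy equals the work function:
hc/λ₀ = φ

Solving for λ₀:
λ₀ = hc/φ = (6.626×10⁻³⁴ J·s)(3×10⁸ m/s) / (4.85 eV × 1.602×10⁻¹⁹ J/eV)
λ₀ = 255.64 nm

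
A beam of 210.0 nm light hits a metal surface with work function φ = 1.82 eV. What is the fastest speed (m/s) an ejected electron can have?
1.1986e+06 m/s

First, find the maximum kinetic energy:
E_photon = hc/λ = 5.9040 eV
KE_max = E_photon - φ = 5.9040 - 1.82 = 4.0840 eV

Convert to Joules: KE_max = 4.0840 × 1.602×10⁻¹⁹ J = 6.5433e-19 J

Then use KE = ½mv² to find velocity:
v = √(2·KE/m) = √(2 × 6.5433e-19 J / 9.109e-31 kg)
v = 1.1986e+06 m/s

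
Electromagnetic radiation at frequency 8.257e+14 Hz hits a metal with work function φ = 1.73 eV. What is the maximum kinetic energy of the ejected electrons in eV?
1.6848 eV

Using Einstein's photoelectric equation: KE_max = hf - φ

First, calculate the photon energy:
E_photon = hf = (6.626×10⁻³⁴ J·s)(8.257e+14 Hz)
E_photon = 3.4148 eV

Then, the maximum kinetic energy:
KE_max = E_photon - φ = 3.4148 eV - 1.73 eV = 1.6848 eV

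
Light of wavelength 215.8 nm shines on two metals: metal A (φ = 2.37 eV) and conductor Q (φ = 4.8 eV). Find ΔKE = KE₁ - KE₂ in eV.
2.4300 eV

Using KE_max = hc/λ - φ for each metal:

Photon energy: E = hc/λ = 5.7453 eV

For metal A (φ₁ = 2.37 eV):
KE₁ = E - φ₁ = 5.7453 - 2.37 = 3.3753 eV

For conductor Q (φ₂ = 4.8 eV):
KE₂ = E - φ₂ = 5.7453 - 4.8 = 0.9453 eV

Difference:
ΔKE = KE₁ - KE₂ = 3.3753 - 0.9453 = 2.4300 eV

Note: The difference equals the difference in work functions: 4.8 - 2.37 = 2.43 eV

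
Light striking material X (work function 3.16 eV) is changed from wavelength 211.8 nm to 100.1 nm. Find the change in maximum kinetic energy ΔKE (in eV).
6.5322 eV

Using Einstein's equation: KE_max = hc/λ - φ

For λ₁ = 211.8 nm:
KE₁ = hc/λ₁ - φ = 5.8538 - 3.16 = 2.6938 eV

For λ₂ = 100.1 nm:
KE₂ = hc/λ₂ - φ = 12.3860 - 3.16 = 9.2260 eV

Change in KE:
ΔKE = KE₂ - KE₁ = 9.2260 - 2.6938 = 6.5322 eV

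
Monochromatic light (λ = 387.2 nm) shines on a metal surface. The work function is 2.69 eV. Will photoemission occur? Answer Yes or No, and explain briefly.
Yes

For photoemission, the photon energy must exceed the work function.

Photon energy: E = hc/λ = 3.2021 eV
Work function: φ = 2.69 eV

Since E_photon (3.2021 eV) > φ (2.69 eV), photoemission WILL occur.
The threshold wavelength is λ₀ = hc/φ = 460.9 nm.
Since 387.2 nm < 460.9 nm, the light has sufficient energy.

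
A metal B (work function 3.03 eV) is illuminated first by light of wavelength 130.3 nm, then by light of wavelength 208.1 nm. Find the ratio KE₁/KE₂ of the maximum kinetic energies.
2.2150

Using Einstein's equation: KE_max = hc/λ - φ

For λ₁ = 130.3 nm:
E₁ = hc/λ₁ = 9.5153 eV
KE₁ = E₁ - φ = 9.5153 - 3.03 = 6.4853 eV

For λ₂ = 208.1 nm:
E₂ = hc/λ₂ = 5.9579 eV
KE₂ = E₂ - φ = 5.9579 - 3.03 = 2.9279 eV

Ratio: KE₁/KE₂ = 6.4853/2.9279 = 2.2150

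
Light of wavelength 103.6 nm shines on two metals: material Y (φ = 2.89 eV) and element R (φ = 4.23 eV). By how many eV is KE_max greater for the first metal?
1.3400 eV

Using KE_max = hc/λ - φ for each metal:

Photon energy: E = hc/λ = 11.9676 eV

For material Y (φ₁ = 2.89 eV):
KE₁ = E - φ₁ = 11.9676 - 2.89 = 9.0776 eV

For element R (φ₂ = 4.23 eV):
KE₂ = E - φ₂ = 11.9676 - 4.23 = 7.7376 eV

Difference:
ΔKE = KE₁ - KE₂ = 9.0776 - 7.7376 = 1.3400 eV

Note: The difference equals the difference in work functions: 4.23 - 2.89 = 1.34 eV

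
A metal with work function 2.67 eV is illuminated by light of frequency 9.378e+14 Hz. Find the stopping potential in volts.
1.2084 V

The stopping potential V_s satisfies: eV_s = KE_max

First, find KE_max using Einstein's equation:
E_photon = hf = (6.626×10⁻³⁴ J·s)(9.378e+14 Hz) = 3.8784 eV
KE_max = E_photon - φ = 3.8784 - 2.67 = 1.2084 eV

Since eV_s = KE_max:
V_s = KE_max/e = 1.2084 V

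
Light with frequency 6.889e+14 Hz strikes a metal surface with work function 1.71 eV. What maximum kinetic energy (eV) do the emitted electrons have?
1.1391 eV

Using Einstein's photoelectric equation: KE_max = hf - φ

First, calculate the photon energy:
E_photon = hf = (6.626×10⁻³⁴ J·s)(6.889e+14 Hz)
E_photon = 2.8491 eV

Then, the maximum kinetic energy:
KE_max = E_photon - φ = 2.8491 eV - 1.71 eV = 1.1391 eV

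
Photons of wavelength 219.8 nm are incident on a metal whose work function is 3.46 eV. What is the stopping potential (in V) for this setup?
2.1808 V

The stopping potential V_s satisfies: eV_s = KE_max

First, find KE_max using Einstein's equation:
E_photon = hc/λ = 5.6408 eV
KE_max = E_photon - φ = 5.6408 - 3.46 = 2.1808 eV

Since eV_s = KE_max:
V_s = KE_max/e = 2.1808 V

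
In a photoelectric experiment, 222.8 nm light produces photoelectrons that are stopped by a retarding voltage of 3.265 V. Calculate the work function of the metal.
2.30 eV

The stopping potential gives the maximum kinetic energy: KE_max = eV_s = 3.265 eV

From Einstein's photoelectric equation: KE_max = hc/λ - φ
Rearranging: φ = hc/λ - KE_max

Calculate photon energy:
E_photon = hc/λ = (6.626×10⁻³⁴ J·s)(3×10⁸ m/s) / (222.8×10⁻⁹ m) = 5.5648 eV

Therefore:
φ = 5.5648 - 3.265 = 2.30 eV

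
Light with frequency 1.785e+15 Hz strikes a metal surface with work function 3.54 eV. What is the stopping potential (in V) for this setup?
3.8422 V

The stopping potential V_s satisfies: eV_s = KE_max

First, find KE_max using Einstein's equation:
E_photon = hf = (6.626×10⁻³⁴ J·s)(1.785e+15 Hz) = 7.3822 eV
KE_max = E_photon - φ = 7.3822 - 3.54 = 3.8422 eV

Since eV_s = KE_max:
V_s = KE_max/e = 3.8422 V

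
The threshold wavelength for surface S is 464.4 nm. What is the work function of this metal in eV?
2.67 eV

At the threshold wavelength, photon energy equals work function:
φ = hc/λ₀

Calculating:
φ = (6.626×10⁻³⁴ J·s)(3×10⁸ m/s) / (464.4×10⁻⁹ m)
φ = 2.67 eV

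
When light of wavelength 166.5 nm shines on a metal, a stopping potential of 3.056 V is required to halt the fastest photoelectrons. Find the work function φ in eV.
4.39 eV

The stopping potential gives the maximum kinetic energy: KE_max = eV_s = 3.056 eV

From Einstein's photoelectric equation: KE_max = hc/λ - φ
Rearranging: φ = hc/λ - KE_max

Calculate photon energy:
E_photon = hc/λ = (6.626×10⁻³⁴ J·s)(3×10⁸ m/s) / (166.5×10⁻⁹ m) = 7.4465 eV

Therefore:
φ = 7.4465 - 3.056 = 4.39 eV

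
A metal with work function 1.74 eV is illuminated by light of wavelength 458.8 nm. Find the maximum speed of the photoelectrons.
5.8183e+05 m/s

First, find the maximum kinetic energy:
E_photon = hc/λ = 2.7024 eV
KE_max = E_photon - φ = 2.7024 - 1.74 = 0.9624 eV

Convert to Joules: KE_max = 0.9624 × 1.602×10⁻¹⁹ J = 1.5419e-19 J

Then use KE = ½mv² to find velocity:
v = √(2·KE/m) = √(2 × 1.5419e-19 J / 9.109e-31 kg)
v = 5.8183e+05 m/s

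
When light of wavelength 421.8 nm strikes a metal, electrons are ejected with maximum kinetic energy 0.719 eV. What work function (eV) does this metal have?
2.22 eV

From Einstein's photoelectric equation: KE_max = hf - φ = hc/λ - φ

Rearranging for φ:
φ = hc/λ - KE_max

Calculate photon energy:
E_photon = hc/λ = 2.9394 eV

Therefore:
φ = 2.9394 - 0.719 = 2.22 eV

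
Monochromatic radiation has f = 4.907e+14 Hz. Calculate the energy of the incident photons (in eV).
2.0294 eV

Using E = hf:

E = hf = (6.626×10⁻³⁴ J·s)(4.907e+14 Hz)
E = 2.0294 eV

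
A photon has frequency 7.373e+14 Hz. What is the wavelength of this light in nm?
406.61 nm

Using the wave equation: c = fλ

Solving for wavelength:
λ = c/f = (3×10⁸ m/s) / (7.373e+14 Hz)
λ = 406.61 nm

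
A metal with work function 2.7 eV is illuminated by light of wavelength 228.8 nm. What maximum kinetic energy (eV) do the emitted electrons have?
2.7189 eV

Using Einstein's photoelectric equation: KE_max = hf - φ = hc/λ - φ

First, calculate the photon energy:
E_photon = hc/λ = (6.626×10⁻³⁴ J·s)(3×10⁸ m/s) / (228.8×10⁻⁹ m)
E_photon = 5.4189 eV

Then, the maximum kinetic energy:
KE_max = E_photon - φ = 5.4189 eV - 2.7 eV = 2.7189 eV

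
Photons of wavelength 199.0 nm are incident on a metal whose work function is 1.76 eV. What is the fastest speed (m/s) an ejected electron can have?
1.2540e+06 m/s

First, find the maximum kinetic energy:
E_photon = hc/λ = 6.2304 eV
KE_max = E_photon - φ = 6.2304 - 1.76 = 4.4704 eV

Convert to Joules: KE_max = 4.4704 × 1.602×10⁻¹⁹ J = 7.1623e-19 J

Then use KE = ½mv² to find velocity:
v = √(2·KE/m) = √(2 × 7.1623e-19 J / 9.109e-31 kg)
v = 1.2540e+06 m/s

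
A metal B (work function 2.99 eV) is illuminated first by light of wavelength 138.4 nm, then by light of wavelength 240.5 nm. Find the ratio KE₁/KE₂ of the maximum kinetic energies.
2.7564

Using Einstein's equation: KE_max = hc/λ - φ

For λ₁ = 138.4 nm:
E₁ = hc/λ₁ = 8.9584 eV
KE₁ = E₁ - φ = 8.9584 - 2.99 = 5.9684 eV

For λ₂ = 240.5 nm:
E₂ = hc/λ₂ = 5.1553 eV
KE₂ = E₂ - φ = 5.1553 - 2.99 = 2.1653 eV

Ratio: KE₁/KE₂ = 5.9684/2.1653 = 2.7564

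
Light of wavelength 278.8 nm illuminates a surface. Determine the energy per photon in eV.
4.4471 eV

Using E = hf = hc/λ:

E = hc/λ = (6.626×10⁻³⁴ J·s)(3×10⁸ m/s) / (278.8×10⁻⁹ m)
E = 4.4471 eV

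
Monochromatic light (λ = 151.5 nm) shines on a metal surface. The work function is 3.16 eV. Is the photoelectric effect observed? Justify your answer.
Yes

For photoemission, the photon energy must exceed the work function.

Photon energy: E = hc/λ = 8.1838 eV
Work function: φ = 3.16 eV

Since E_photon (8.1838 eV) > φ (3.16 eV), photoemission WILL occur.
The threshold wavelength is λ₀ = hc/φ = 392.4 nm.
Since 151.5 nm < 392.4 nm, the light has sufficient energy.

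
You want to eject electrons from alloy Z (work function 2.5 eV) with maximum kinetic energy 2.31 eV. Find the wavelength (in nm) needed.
257.76 nm

From Einstein's equation: KE_max = hc/λ - φ

Rearranging for λ:
hc/λ = KE_max + φ
λ = hc/(KE_max + φ)

Required photon energy:
E_photon = KE_max + φ = 2.31 + 2.5 = 4.81 eV

Required wavelength:
λ = hc/E_photon = (6.626×10⁻³⁴)(3×10⁸) / (4.81 × 1.602×10⁻¹⁹)
λ = 257.76 nm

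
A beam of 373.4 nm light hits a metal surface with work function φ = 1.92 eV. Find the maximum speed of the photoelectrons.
7.0187e+05 m/s

First, find the maximum kinetic energy:
E_photon = hc/λ = 3.3204 eV
KE_max = E_photon - φ = 3.3204 - 1.92 = 1.4004 eV

Convert to Joules: KE_max = 1.4004 × 1.602×10⁻¹⁹ J = 2.2437e-19 J

Then use KE = ½mv² to find velocity:
v = √(2·KE/m) = √(2 × 2.2437e-19 J / 9.109e-31 kg)
v = 7.0187e+05 m/s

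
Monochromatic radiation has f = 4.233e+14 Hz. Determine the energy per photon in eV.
1.7506 eV

Using E = hf:

E = hf = (6.626×10⁻³⁴ J·s)(4.233e+14 Hz)
E = 1.7506 eV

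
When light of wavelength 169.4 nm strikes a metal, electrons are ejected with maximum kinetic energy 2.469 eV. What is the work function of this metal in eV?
4.85 eV

From Einstein's photoelectric equation: KE_max = hf - φ = hc/λ - φ

Rearranging for φ:
φ = hc/λ - KE_max

Calculate photon energy:
E_photon = hc/λ = 7.3190 eV

Therefore:
φ = 7.3190 - 2.469 = 4.85 eV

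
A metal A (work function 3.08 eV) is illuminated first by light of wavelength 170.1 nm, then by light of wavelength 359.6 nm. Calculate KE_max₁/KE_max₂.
11.4423

Using Einstein's equation: KE_max = hc/λ - φ

For λ₁ = 170.1 nm:
E₁ = hc/λ₁ = 7.2889 eV
KE₁ = E₁ - φ = 7.2889 - 3.08 = 4.2089 eV

For λ₂ = 359.6 nm:
E₂ = hc/λ₂ = 3.4478 eV
KE₂ = E₂ - φ = 3.4478 - 3.08 = 0.3678 eV

Ratio: KE₁/KE₂ = 4.2089/0.3678 = 11.4423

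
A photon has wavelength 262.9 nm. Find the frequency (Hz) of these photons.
1.1403e+15 Hz

Using the wave equation: c = fλ

Solving for frequency:
f = c/λ = (3×10⁸ m/s) / (262.9×10⁻⁹ m)
f = 1.1403e+15 Hz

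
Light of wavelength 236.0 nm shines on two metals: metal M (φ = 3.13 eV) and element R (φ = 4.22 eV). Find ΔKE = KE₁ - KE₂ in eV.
1.0900 eV

Using KE_max = hc/λ - φ for each metal:

Photon energy: E = hc/λ = 5.2536 eV

For metal M (φ₁ = 3.13 eV):
KE₁ = E - φ₁ = 5.2536 - 3.13 = 2.1236 eV

For element R (φ₂ = 4.22 eV):
KE₂ = E - φ₂ = 5.2536 - 4.22 = 1.0336 eV

Difference:
ΔKE = KE₁ - KE₂ = 2.1236 - 1.0336 = 1.0900 eV

Note: The difference equals the difference in work functions: 4.22 - 3.13 = 1.09 eV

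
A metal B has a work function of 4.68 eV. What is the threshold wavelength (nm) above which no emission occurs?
264.92 nm

The threshold wavelength is when the photon energy equals the work function:
hc/λ₀ = φ

Solving for λ₀:
λ₀ = hc/φ = (6.626×10⁻³⁴ J·s)(3×10⁸ m/s) / (4.68 eV × 1.602×10⁻¹⁹ J/eV)
λ₀ = 264.92 nm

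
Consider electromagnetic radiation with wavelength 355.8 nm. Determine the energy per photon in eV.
3.4847 eV

Using E = hf = hc/λ:

E = hc/λ = (6.626×10⁻³⁴ J·s)(3×10⁸ m/s) / (355.8×10⁻⁹ m)
E = 3.4847 eV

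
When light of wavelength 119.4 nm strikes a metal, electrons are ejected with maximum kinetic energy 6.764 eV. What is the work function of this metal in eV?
3.62 eV

From Einstein's photoelectric equation: KE_max = hf - φ = hc/λ - φ

Rearranging for φ:
φ = hc/λ - KE_max

Calculate photon energy:
E_photon = hc/λ = 10.3839 eV

Therefore:
φ = 10.3839 - 6.764 = 3.62 eV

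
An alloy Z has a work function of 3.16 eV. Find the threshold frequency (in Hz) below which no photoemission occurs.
7.6408e+14 Hz

The threshold frequency is when the photon energy equals the work function:
hf₀ = φ

Solving for f₀:
f₀ = φ/h = (3.16 eV × 1.602×10⁻¹⁹ J/eV) / (6.626×10⁻³⁴ J·s)
f₀ = 7.6408e+14 Hz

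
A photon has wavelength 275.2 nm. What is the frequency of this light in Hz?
1.0894e+15 Hz

Using the wave equation: c = fλ

Solving for frequency:
f = c/λ = (3×10⁸ m/s) / (275.2×10⁻⁹ m)
f = 1.0894e+15 Hz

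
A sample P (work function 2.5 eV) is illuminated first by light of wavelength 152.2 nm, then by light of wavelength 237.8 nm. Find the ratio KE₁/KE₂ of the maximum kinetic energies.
2.0805

Using Einstein's equation: KE_max = hc/λ - φ

For λ₁ = 152.2 nm:
E₁ = hc/λ₁ = 8.1461 eV
KE₁ = E₁ - φ = 8.1461 - 2.5 = 5.6461 eV

For λ₂ = 237.8 nm:
E₂ = hc/λ₂ = 5.2138 eV
KE₂ = E₂ - φ = 5.2138 - 2.5 = 2.7138 eV

Ratio: KE₁/KE₂ = 5.6461/2.7138 = 2.0805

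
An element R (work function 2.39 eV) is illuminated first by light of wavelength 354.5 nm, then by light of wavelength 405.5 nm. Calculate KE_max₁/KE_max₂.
1.6589

Using Einstein's equation: KE_max = hc/λ - φ

For λ₁ = 354.5 nm:
E₁ = hc/λ₁ = 3.4974 eV
KE₁ = E₁ - φ = 3.4974 - 2.39 = 1.1074 eV

For λ₂ = 405.5 nm:
E₂ = hc/λ₂ = 3.0576 eV
KE₂ = E₂ - φ = 3.0576 - 2.39 = 0.6676 eV

Ratio: KE₁/KE₂ = 1.1074/0.6676 = 1.6589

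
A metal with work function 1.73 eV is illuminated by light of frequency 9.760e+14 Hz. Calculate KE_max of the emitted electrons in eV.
2.3064 eV

Using Einstein's photoelectric equation: KE_max = hf - φ

First, calculate the photon energy:
E_photon = hf = (6.626×10⁻³⁴ J·s)(9.760e+14 Hz)
E_photon = 4.0364 eV

Then, the maximum kinetic energy:
KE_max = E_photon - φ = 4.0364 eV - 1.73 eV = 2.3064 eV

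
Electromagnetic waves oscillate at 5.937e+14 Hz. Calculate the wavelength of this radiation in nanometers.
504.96 nm

Using the wave equation: c = fλ

Solving for wavelength:
λ = c/f = (3×10⁸ m/s) / (5.937e+14 Hz)
λ = 504.96 nm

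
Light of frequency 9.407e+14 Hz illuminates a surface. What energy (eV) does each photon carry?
3.8904 eV

Using E = hf:

E = hf = (6.626×10⁻³⁴ J·s)(9.407e+14 Hz)
E = 3.8904 eV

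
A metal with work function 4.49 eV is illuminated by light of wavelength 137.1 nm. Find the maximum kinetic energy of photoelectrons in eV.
4.5533 eV

Using Einstein's photoelectric equation: KE_max = hf - φ = hc/λ - φ

First, calculate the photon energy:
E_photon = hc/λ = (6.626×10⁻³⁴ J·s)(3×10⁸ m/s) / (137.1×10⁻⁹ m)
E_photon = 9.0433 eV

Then, the maximum kinetic energy:
KE_max = E_photon - φ = 9.0433 eV - 4.49 eV = 4.5533 eV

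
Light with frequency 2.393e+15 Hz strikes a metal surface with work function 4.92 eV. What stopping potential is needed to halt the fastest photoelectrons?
4.9767 V

The stopping potential V_s satisfies: eV_s = KE_max

First, find KE_max using Einstein's equation:
E_photon = hf = (6.626×10⁻³⁴ J·s)(2.393e+15 Hz) = 9.8967 eV
KE_max = E_photon - φ = 9.8967 - 4.92 = 4.9767 eV

Since eV_s = KE_max:
V_s = KE_max/e = 4.9767 V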